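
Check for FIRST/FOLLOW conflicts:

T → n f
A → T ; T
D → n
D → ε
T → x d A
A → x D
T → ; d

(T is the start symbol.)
A FIRST/FOLLOW conflict occurs when a non-terminal N has a nullable alternative N → β (β ⇒* ε) and another alternative N → α with FIRST(α) ∩ FOLLOW(N) ≠ ∅: on such a lookahead the parser cannot decide between expanding α and letting N vanish via β.

Nullable non-terminals: D.

D: nullable alternative(s) D → ε; FOLLOW(D) = { $, ';' }
  D → n: FIRST \ {ε} = { 'n' } — disjoint from FOLLOW(D)
  D → ε: FIRST \ {ε} = { } — this is the only nullable alternative, skip

A, T have no nullable alternative, so no FIRST/FOLLOW check is needed there.

No FIRST/FOLLOW conflicts found.

Answer: No FIRST/FOLLOW conflicts.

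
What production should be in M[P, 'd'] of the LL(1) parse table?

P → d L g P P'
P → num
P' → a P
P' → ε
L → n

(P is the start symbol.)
To find M[P, 'd'], we find productions for P where 'd' is in the predict set (PREDICT(N → α) = (FIRST(α) \ {ε}) ∪ (FOLLOW(N) if α ⇒* ε)).

P → d L g P P': PREDICT = { 'd' }
  'd' is in predict set, so this production goes in M[P, 'd']
P → num: PREDICT = { 'num' }

M[P, 'd'] = P → d L g P P'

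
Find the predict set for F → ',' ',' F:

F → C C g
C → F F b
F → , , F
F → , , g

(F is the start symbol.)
PREDICT(F → ',' ',' F) = (FIRST(RHS) \ {ε}) ∪ (FOLLOW(F) if ε ∈ FIRST(RHS), i.e. RHS ⇒* ε)
FIRST(',' ',' F) = { ',' }
ε ∉ FIRST(',' ',' F), so FOLLOW(F) is not added.
PREDICT(F → ',' ',' F) = { ',' }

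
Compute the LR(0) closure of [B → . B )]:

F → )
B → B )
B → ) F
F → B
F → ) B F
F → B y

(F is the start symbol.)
{ [B → . ) F], [B → . B )] }

To compute CLOSURE, for each item [A → α.Bβ] where B is a non-terminal, add [B → .γ] for all productions B → γ; repeat for the newly added items until nothing changes.

Start with: [B → . B )]
  [B → . B )] has the dot before B: add [B → . ) F]
No further items can be added.

CLOSURE = { [B → . ) F], [B → . B )] }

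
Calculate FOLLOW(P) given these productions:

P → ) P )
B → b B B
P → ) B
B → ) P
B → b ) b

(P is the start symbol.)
{ $, ')', 'b' }

To compute FOLLOW(P), find every occurrence of P on a right-hand side N → α P β: add FIRST(β) \ {ε}, and if β is empty or nullable also add FOLLOW(N). Iterate to a fixed point.

P is the start symbol, so $ ∈ FOLLOW(P).
In P → ) P ): P is followed by ')', add FIRST(')') \ {ε} = { ')' }
In B → ) P: P is at the end, add FOLLOW(B)

The FOLLOW sets referred to above (computed the same way, to a fixed point):
  FOLLOW(B) = { $, ')', 'b' }

Taking the union: FOLLOW(P) = { $, ')', 'b' }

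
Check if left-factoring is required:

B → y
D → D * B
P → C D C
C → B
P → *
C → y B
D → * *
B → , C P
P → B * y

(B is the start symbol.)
No, left-factoring is not needed

Left-factoring is needed when two productions for the same non-terminal
share a common prefix on the right-hand side.

Productions for B:
  B → y
  B → , C P
Productions for D:
  D → D * B
  D → * *
Productions for P:
  P → C D C
  P → *
  P → B * y
Productions for C:
  C → B
  C → y B

No common prefixes found.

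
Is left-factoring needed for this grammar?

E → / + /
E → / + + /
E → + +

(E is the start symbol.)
Yes, E has productions with common prefix '/ +'

Left-factoring is needed when two productions for the same non-terminal
share a common prefix on the right-hand side.

Productions for E:
  E → / + /
  E → / + + /
  E → + +

Found common prefix '/ +' in productions for E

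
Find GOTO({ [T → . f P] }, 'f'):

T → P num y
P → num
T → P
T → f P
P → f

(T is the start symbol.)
{ [P → . f], [P → . num], [T → f . P] }

GOTO(I, 'f') = CLOSURE({ [A → αX.β] : [A → α.Xβ] ∈ I, X = 'f' })

Items with dot before 'f', with the dot advanced:
  [T → . f P] → [T → f . P]
Closure of the advanced items:
  [T → f . P] has the dot before P: add [P → . num], [P → . f]

GOTO = { [P → . f], [P → . num], [T → f . P] }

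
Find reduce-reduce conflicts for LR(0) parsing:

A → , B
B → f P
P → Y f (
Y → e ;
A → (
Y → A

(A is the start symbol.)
A reduce-reduce conflict occurs when an LR(0) state has two complete items [A → α .] and [B → β .] — both call for a reduction, and with no lookahead the parser cannot choose between them.

Augment with A' → A and build the canonical LR(0) collection (I0 = CLOSURE({[A' → . A]}), then GOTO on every symbol after a dot until no new states appear). It has 13 states:
  I0: { [A → . (], [A → . , B], [A' → . A] }  — shift
  I1: { [A → ( .] }  — reduce
  I2: { [A → , . B], [B → . f P] }  — shift
  I3: { [A' → A .] }  — accept
  I4: { [A → , B .] }  — reduce
  I5: { [A → . (], [A → . , B], [B → f . P], [P → . Y f (], [Y → . A], [Y → . e ;] }  — shift
  I6: { [Y → A .] }  — reduce
  I7: { [B → f P .] }  — reduce
  I8: { [P → Y . f (] }  — shift
  I9: { [Y → e . ;] }  — shift
  I10: { [Y → e ; .] }  — reduce
  I11: { [P → Y f . (] }  — shift
  I12: { [P → Y f ( .] }  — reduce

No state contains more than one complete item.

Answer: No reduce-reduce conflicts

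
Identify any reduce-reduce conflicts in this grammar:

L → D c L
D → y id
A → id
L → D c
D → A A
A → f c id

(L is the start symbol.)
No reduce-reduce conflicts

A reduce-reduce conflict occurs when an LR(0) state has two complete items [A → α .] and [B → β .] — both call for a reduction, and with no lookahead the parser cannot choose between them.

Augment with L' → L and build the canonical LR(0) collection (I0 = CLOSURE({[L' → . L]}), then GOTO on every symbol after a dot until no new states appear). It has 13 states:
  I0: { [A → . f c id], [A → . id], [D → . A A], [D → . y id], [L → . D c L], [L → . D c], [L' → . L] }  — shift
  I1: { [A → . f c id], [A → . id], [D → A . A] }  — shift
  I2: { [L → D . c L], [L → D . c] }  — shift
  I3: { [L' → L .] }  — accept
  I4: { [A → f . c id] }  — shift
  I5: { [A → id .] }  — reduce
  I6: { [D → y . id] }  — shift
  I7: { [D → y id .] }  — reduce
  I8: { [A → f c . id] }  — shift
  I9: { [A → f c id .] }  — reduce
  I10: { [A → . f c id], [A → . id], [D → . A A], [D → . y id], [L → . D c L], [L → . D c], [L → D c . L], [L → D c .] }  — shift, reduce
  I11: { [L → D c L .] }  — reduce
  I12: { [D → A A .] }  — reduce

No state contains more than one complete item.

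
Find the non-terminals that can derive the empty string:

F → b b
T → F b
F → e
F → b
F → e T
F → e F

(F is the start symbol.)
None

A non-terminal is nullable if it can derive ε (the empty string): either it has an ε-production, or it has a production whose right-hand side consists entirely of nullable non-terminals.

There are no ε-productions, so no non-terminal can derive ε.
No non-terminals are nullable.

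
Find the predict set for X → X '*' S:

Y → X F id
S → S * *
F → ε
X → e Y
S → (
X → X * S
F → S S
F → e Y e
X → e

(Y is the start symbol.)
PREDICT(X → X '*' S) = (FIRST(RHS) \ {ε}) ∪ (FOLLOW(X) if ε ∈ FIRST(RHS), i.e. RHS ⇒* ε)
FIRST(X) = { 'e' }
FIRST(X '*' S) = { 'e' }
ε ∉ FIRST(X '*' S), so FOLLOW(X) is not added.
PREDICT(X → X '*' S) = { 'e' }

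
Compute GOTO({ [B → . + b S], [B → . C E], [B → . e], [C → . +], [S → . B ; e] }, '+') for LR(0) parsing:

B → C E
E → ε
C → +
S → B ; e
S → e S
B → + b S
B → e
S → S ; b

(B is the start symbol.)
{ [B → + . b S], [C → + .] }

GOTO(I, '+') = CLOSURE({ [A → αX.β] : [A → α.Xβ] ∈ I, X = '+' })

Items with dot before '+', with the dot advanced:
  [B → . + b S] → [B → + . b S]
  [C → . +] → [C → + .]
Closure adds nothing (no advanced item has the dot before a non-terminal).

GOTO = { [B → + . b S], [C → + .] }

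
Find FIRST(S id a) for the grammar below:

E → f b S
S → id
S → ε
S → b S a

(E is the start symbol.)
FIRST sets of the non-terminals involved (from the grammar, by fixed-point iteration):
  FIRST(S) = { 'b', 'id', ε }

To compute FIRST(S id a), process the symbols left to right:
Symbol S is a non-terminal. Add FIRST(S) \ {ε} = { 'b', 'id' }
S is nullable (ε ∈ FIRST(S)), continue to the next symbol.
Symbol id is a terminal. Add 'id' and stop.
FIRST(S id a) = { 'b', 'id' }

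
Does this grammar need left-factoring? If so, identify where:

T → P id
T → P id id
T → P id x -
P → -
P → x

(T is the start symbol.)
Yes, T has productions with common prefix 'P id'

Left-factoring is needed when two productions for the same non-terminal
share a common prefix on the right-hand side.

Productions for T:
  T → P id
  T → P id id
  T → P id x -
Productions for P:
  P → -
  P → x

Found common prefix 'P id' in productions for T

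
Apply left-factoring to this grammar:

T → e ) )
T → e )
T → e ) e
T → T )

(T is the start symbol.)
Left-factoring transforms A → αβ₁ | αβ₂ into A → αA' and A' → β₁ | β₂
(α is the longest common prefix among the alternatives). Repeat until
no nonterminal has two alternatives with a common prefix.

Round 1: T has alternatives sharing prefix 'e )'. Introduce T': T → e ) T'
  Add: T' → )
  Add: T' → ε
  Add: T' → e

No remaining common prefixes — done.

Resulting grammar:
T → e ) T'
T' → )
T' → ε
T' → e
T → T )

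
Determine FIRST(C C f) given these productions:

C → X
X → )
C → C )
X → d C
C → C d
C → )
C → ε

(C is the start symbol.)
{ ')', 'd', 'f' }

FIRST sets of the non-terminals involved (from the grammar, by fixed-point iteration):
  FIRST(C) = { ')', 'd', ε }

To compute FIRST(C C f), process the symbols left to right:
Symbol C is a non-terminal. Add FIRST(C) \ {ε} = { ')', 'd' }
C is nullable (ε ∈ FIRST(C)), continue to the next symbol.
Symbol C is a non-terminal. Add FIRST(C) \ {ε} = { ')', 'd' }
C is nullable (ε ∈ FIRST(C)), continue to the next symbol.
Symbol f is a terminal. Add 'f' and stop.
FIRST(C C f) = { ')', 'd', 'f' }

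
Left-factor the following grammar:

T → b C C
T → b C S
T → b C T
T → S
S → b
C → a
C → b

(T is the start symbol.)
Left-factoring transforms A → αβ₁ | αβ₂ into A → αA' and A' → β₁ | β₂
(α is the longest common prefix among the alternatives). Repeat until
no nonterminal has two alternatives with a common prefix.

Round 1: T has alternatives sharing prefix 'b C'. Introduce T': T → b C T'
  Add: T' → C
  Add: T' → S
  Add: T' → T

No remaining common prefixes — done.

Resulting grammar:
T → b C T'
T' → C
T' → S
T' → T
T → S
S → b
C → a
C → b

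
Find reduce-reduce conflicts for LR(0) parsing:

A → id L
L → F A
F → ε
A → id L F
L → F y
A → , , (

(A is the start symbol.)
Yes — I5: [A → id L .] vs [F → .]

Augment with A' → A and build the canonical LR(0) collection (I0 = CLOSURE({[A' → . A]}), then GOTO on every symbol after a dot until no new states appear). It has 11 states:
  I0: { [A → . , , (], [A → . id L F], [A → . id L], [A' → . A] }  — shift
  I1: { [A → , . , (] }  — shift
  I2: { [A' → A .] }  — accept
  I3: { [A → id . L F], [A → id . L], [F → .], [L → . F A], [L → . F y] }  — reduce
  I4: { [A → . , , (], [A → . id L F], [A → . id L], [L → F . A], [L → F . y] }  — shift
  I5: { [A → id L . F], [A → id L .], [F → .] }  — 2 reduces
  I6: { [A → id L F .] }  — reduce
  I7: { [L → F A .] }  — reduce
  I8: { [L → F y .] }  — reduce
  I9: { [A → , , . (] }  — shift
  I10: { [A → , , ( .] }  — reduce

I5 contains complete items [A → id L .], [F → .] — reduce-reduce conflict.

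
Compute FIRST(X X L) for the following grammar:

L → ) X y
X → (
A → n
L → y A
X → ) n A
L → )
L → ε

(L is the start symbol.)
{ '(', ')' }

FIRST sets of the non-terminals involved (from the grammar, by fixed-point iteration):
  FIRST(X) = { '(', ')' }

To compute FIRST(X X L), process the symbols left to right:
Symbol X is a non-terminal. Add FIRST(X) \ {ε} = { '(', ')' }
X is not nullable (ε ∉ FIRST(X)), so stop here.
FIRST(X X L) = { '(', ')' }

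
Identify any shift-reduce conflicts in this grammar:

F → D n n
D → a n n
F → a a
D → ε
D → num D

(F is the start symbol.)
Yes — I0: [D → .] vs [D → . a n n]; I4: [D → .] vs [D → . a n n]

Augment with F' → F and build the canonical LR(0) collection (I0 = CLOSURE({[F' → . F]}), then GOTO on every symbol after a dot until no new states appear). It has 12 states:
  I0: { [D → . a n n], [D → . num D], [D → .], [F → . D n n], [F → . a a], [F' → . F] }  — shift, reduce
  I1: { [F → D . n n] }  — shift
  I2: { [F' → F .] }  — accept
  I3: { [D → a . n n], [F → a . a] }  — shift
  I4: { [D → . a n n], [D → . num D], [D → .], [D → num . D] }  — shift, reduce
  I5: { [D → num D .] }  — reduce
  I6: { [D → a . n n] }  — shift
  I7: { [D → a n . n] }  — shift
  I8: { [D → a n n .] }  — reduce
  I9: { [F → a a .] }  — reduce
  I10: { [F → D n . n] }  — shift
  I11: { [F → D n n .] }  — reduce

I0 contains reduce item [D → .] and shift items [D → . a n n], [D → . num D], [F → . a a] — shift-reduce conflict.
I4 contains reduce item [D → .] and shift items [D → . a n n], [D → . num D] — shift-reduce conflict.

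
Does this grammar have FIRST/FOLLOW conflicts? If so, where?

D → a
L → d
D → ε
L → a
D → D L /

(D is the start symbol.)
A FIRST/FOLLOW conflict occurs when a non-terminal N has a nullable alternative N → β (β ⇒* ε) and another alternative N → α with FIRST(α) ∩ FOLLOW(N) ≠ ∅: on such a lookahead the parser cannot decide between expanding α and letting N vanish via β.

Nullable non-terminals: D.
FIRST sets used below: FIRST(D) = { 'a', 'd', ε }, FIRST(L) = { 'a', 'd' }

D: nullable alternative(s) D → ε; FOLLOW(D) = { $, 'a', 'd' }
  D → a: FIRST \ {ε} = { 'a' } — overlaps FOLLOW(D) on { 'a' }: CONFLICT
  D → ε: FIRST \ {ε} = { } — this is the only nullable alternative, skip
  D → D L /: FIRST \ {ε} = { 'a', 'd' } — overlaps FOLLOW(D) on { 'a', 'd' }: CONFLICT

L has no nullable alternative, so no FIRST/FOLLOW check is needed there.

So the grammar has 2 FIRST/FOLLOW conflicts (marked CONFLICT above).

Answer: Yes. D → a with FOLLOW(D) on { 'a' }; D → D L '/' with FOLLOW(D) on { 'a', 'd' }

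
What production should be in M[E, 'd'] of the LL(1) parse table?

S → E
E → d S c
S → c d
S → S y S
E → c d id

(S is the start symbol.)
E → d S c

To find M[E, 'd'], we find productions for E where 'd' is in the predict set (PREDICT(N → α) = (FIRST(α) \ {ε}) ∪ (FOLLOW(N) if α ⇒* ε)).

E → d S c: PREDICT = { 'd' }
  'd' is in predict set, so this production goes in M[E, 'd']
E → c d id: PREDICT = { 'c' }

M[E, 'd'] = E → d S c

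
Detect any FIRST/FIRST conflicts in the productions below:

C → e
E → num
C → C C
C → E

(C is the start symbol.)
Yes. C → e / C → C C on { 'e' }; C → C C / C → E on { 'num' }

FIRST sets of the non-terminals at (or reachable through a nullable prefix from) the front of some alternative:
  FIRST(C) = { 'e', 'num' }
  FIRST(E) = { 'num' }

Productions for C:
  C → e: FIRST = { 'e' }
  C → C C: FIRST = { 'e', 'num' }
  C → E: FIRST = { 'num' }
E has only one production, so no FIRST/FIRST conflict is possible there.

Conflict for C: C → e and C → C C
  Overlap: { 'e' }
Conflict for C: C → C C and C → E
  Overlap: { 'num' }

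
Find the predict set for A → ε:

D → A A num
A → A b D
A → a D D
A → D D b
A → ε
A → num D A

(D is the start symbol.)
{ 'a', 'b', 'num' }

PREDICT(A → ε) = (FIRST(RHS) \ {ε}) ∪ (FOLLOW(A) if ε ∈ FIRST(RHS), i.e. RHS ⇒* ε)
The right-hand side is ε (FIRST(ε) = { ε }), so the predict set is FOLLOW(A) = { 'a', 'b', 'num' }
PREDICT(A → ε) = { 'a', 'b', 'num' }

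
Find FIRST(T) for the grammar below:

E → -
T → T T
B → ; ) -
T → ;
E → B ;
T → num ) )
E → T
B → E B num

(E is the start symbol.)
From T → T T:
  - T is the symbol being defined: contributes nothing new
    T is not nullable, so stop
From T → ;:
  - ';' is a terminal: add ';' and stop
From T → num ) ):
  - num is a terminal: add 'num' and stop

Collecting: FIRST(T) = { ';', 'num' }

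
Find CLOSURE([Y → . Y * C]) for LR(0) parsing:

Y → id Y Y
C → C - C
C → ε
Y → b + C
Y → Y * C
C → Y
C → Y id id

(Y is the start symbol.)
{ [Y → . Y * C], [Y → . b + C], [Y → . id Y Y] }

Start with: [Y → . Y * C]
  [Y → . Y * C] has the dot before Y: add [Y → . id Y Y], [Y → . b + C]
No further items can be added.

CLOSURE = { [Y → . Y * C], [Y → . b + C], [Y → . id Y Y] }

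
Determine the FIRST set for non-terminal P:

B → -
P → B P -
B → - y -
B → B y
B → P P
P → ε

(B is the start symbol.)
To compute FIRST(P), examine every production with P on the left-hand side, reading each right-hand side left to right until a non-nullable symbol is reached.

FIRST sets of the other non-terminals involved (by the same procedure, iterated to a fixed point):
  FIRST(B) = { '-', 'y', ε }

From P → B P -:
  - B is a non-terminal: add FIRST(B) \ {ε} = { '-', 'y' }
    B is nullable, so continue to the next symbol
  - P is the symbol being defined: contributes nothing new
    P is nullable, so continue to the next symbol
  - '-' is a terminal: add '-' and stop
From P → ε:
  - ε-production, so ε ∈ FIRST(P)

Collecting: FIRST(P) = { '-', 'y', ε }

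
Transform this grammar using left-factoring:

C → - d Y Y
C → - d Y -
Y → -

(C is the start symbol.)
Left-factoring transforms A → αβ₁ | αβ₂ into A → αA' and A' → β₁ | β₂
(α is the longest common prefix among the alternatives). Repeat until
no nonterminal has two alternatives with a common prefix.

Round 1: C has alternatives sharing prefix '- d Y'. Introduce C': C → - d Y C'
  Add: C' → Y
  Add: C' → -

No remaining common prefixes — done.

Resulting grammar:
C → - d Y C'
C' → Y
C' → -
Y → -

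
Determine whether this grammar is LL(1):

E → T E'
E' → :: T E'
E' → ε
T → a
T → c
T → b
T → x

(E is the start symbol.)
A grammar is LL(1) if for each non-terminal N with multiple productions, the predict sets of those productions are pairwise disjoint, where PREDICT(N → α) = (FIRST(α) \ {ε}) ∪ (FOLLOW(N) if α ⇒* ε).

Relevant sets:
  FOLLOW(E') = { $ }

For E':
  PREDICT(E' → :: T E') = { '::' }
  PREDICT(E' → ε) = { $ }
For T:
  PREDICT(T → a) = { 'a' }
  PREDICT(T → c) = { 'c' }
  PREDICT(T → b) = { 'b' }
  PREDICT(T → x) = { 'x' }
E has a single production, so nothing to check there.

All predict sets are disjoint. The grammar IS LL(1).

Answer: Yes, the grammar is LL(1).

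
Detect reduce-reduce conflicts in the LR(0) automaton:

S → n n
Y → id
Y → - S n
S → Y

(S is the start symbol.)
A reduce-reduce conflict occurs when an LR(0) state has two complete items [A → α .] and [B → β .] — both call for a reduction, and with no lookahead the parser cannot choose between them.

Augment with S' → S and build the canonical LR(0) collection (I0 = CLOSURE({[S' → . S]}), then GOTO on every symbol after a dot until no new states appear). It has 9 states:
  I0: { [S → . Y], [S → . n n], [S' → . S], [Y → . - S n], [Y → . id] }  — shift
  I1: { [S → . Y], [S → . n n], [Y → - . S n], [Y → . - S n], [Y → . id] }  — shift
  I2: { [S' → S .] }  — accept
  I3: { [S → Y .] }  — reduce
  I4: { [Y → id .] }  — reduce
  I5: { [S → n . n] }  — shift
  I6: { [S → n n .] }  — reduce
  I7: { [Y → - S . n] }  — shift
  I8: { [Y → - S n .] }  — reduce

No state contains more than one complete item.

Answer: No reduce-reduce conflicts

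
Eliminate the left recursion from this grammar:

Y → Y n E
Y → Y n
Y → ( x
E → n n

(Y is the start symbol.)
Y → ( x Y'
Y' → n E Y'
Y' → n Y'
Y' → ε
E → n n

Y is directly left-recursive. The standard transformation for
  A → A α₁ | ... | A α_m | β₁ | ... | β_n
is
  A  → β₁ A' | ... | β_n A'
  A' → α₁ A' | ... | α_m A' | ε

Y → ( x becomes Y → ( x Y'
Y → Y n E becomes Y' → n E Y'
Y → Y n becomes Y' → n Y'
Add Y' → ε

Productions for other non-terminals are unchanged:
  E → n n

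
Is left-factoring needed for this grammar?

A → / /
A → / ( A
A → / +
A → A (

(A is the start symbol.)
Left-factoring is needed when two productions for the same non-terminal
share a common prefix on the right-hand side.

Productions for A:
  A → / /
  A → / ( A
  A → / +
  A → A (

Found common prefix '/' in productions for A

Answer: Yes, A has productions with common prefix '/'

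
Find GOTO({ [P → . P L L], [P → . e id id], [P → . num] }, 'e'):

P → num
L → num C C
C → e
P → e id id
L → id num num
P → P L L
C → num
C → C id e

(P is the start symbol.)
{ [P → e . id id] }

GOTO(I, 'e') = CLOSURE({ [A → αX.β] : [A → α.Xβ] ∈ I, X = 'e' })

Items with dot before 'e', with the dot advanced:
  [P → . e id id] → [P → e . id id]
Closure adds nothing (no advanced item has the dot before a non-terminal).

GOTO = { [P → e . id id] }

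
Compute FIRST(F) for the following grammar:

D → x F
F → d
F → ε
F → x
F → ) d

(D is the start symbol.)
To compute FIRST(F), examine every production with F on the left-hand side, reading each right-hand side left to right until a non-nullable symbol is reached.

From F → d:
  - d is a terminal: add 'd' and stop
From F → ε:
  - ε-production, so ε ∈ FIRST(F)
From F → x:
  - x is a terminal: add 'x' and stop
From F → ) d:
  - ')' is a terminal: add ')' and stop

Collecting: FIRST(F) = { ')', 'd', 'x', ε }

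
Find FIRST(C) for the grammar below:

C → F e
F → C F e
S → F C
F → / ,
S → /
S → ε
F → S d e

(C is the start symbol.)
{ '/', 'd' }

To compute FIRST(C), examine every production with C on the left-hand side, reading each right-hand side left to right until a non-nullable symbol is reached.

FIRST sets of the other non-terminals involved (by the same procedure, iterated to a fixed point):
  FIRST(F) = { '/', 'd' }

From C → F e:
  - F is a non-terminal: add FIRST(F) \ {ε} = { '/', 'd' }
    F is not nullable, so stop

Collecting: FIRST(C) = { '/', 'd' }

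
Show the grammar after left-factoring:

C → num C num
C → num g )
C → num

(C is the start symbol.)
Left-factoring transforms A → αβ₁ | αβ₂ into A → αA' and A' → β₁ | β₂
(α is the longest common prefix among the alternatives). Repeat until
no nonterminal has two alternatives with a common prefix.

Round 1: C has alternatives sharing prefix 'num'. Introduce C': C → num C'
  Add: C' → C num
  Add: C' → g )
  Add: C' → ε

No remaining common prefixes — done.

Resulting grammar:
C → num C'
C' → C num
C' → g )
C' → ε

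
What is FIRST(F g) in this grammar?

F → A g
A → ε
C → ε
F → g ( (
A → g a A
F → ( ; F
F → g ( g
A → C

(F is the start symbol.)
FIRST sets of the non-terminals involved (from the grammar, by fixed-point iteration):
  FIRST(F) = { '(', 'g' }

To compute FIRST(F g), process the symbols left to right:
Symbol F is a non-terminal. Add FIRST(F) \ {ε} = { '(', 'g' }
F is not nullable (ε ∉ FIRST(F)), so stop here.
FIRST(F g) = { '(', 'g' }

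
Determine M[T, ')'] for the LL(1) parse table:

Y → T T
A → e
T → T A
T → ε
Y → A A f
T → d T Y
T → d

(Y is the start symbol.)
To find M[T, ')'], we find productions for T where ')' is in the predict set (PREDICT(N → α) = (FIRST(α) \ {ε}) ∪ (FOLLOW(N) if α ⇒* ε)).

Relevant sets:
  FIRST(T) = { 'd', 'e', ε }
  FIRST(A) = { 'e' }
  FOLLOW(T) = { $, 'd', 'e' }

T → T A: PREDICT = { 'd', 'e' }
T → ε: PREDICT = { $, 'd', 'e' }
T → d T Y: PREDICT = { 'd' }
T → d: PREDICT = { 'd' }

M[T, ')'] is empty (no production applies)

Answer: Empty (error entry)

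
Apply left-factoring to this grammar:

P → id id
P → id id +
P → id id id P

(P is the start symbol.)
P → id id P'
P' → ε
P' → +
P' → id P

Left-factoring transforms A → αβ₁ | αβ₂ into A → αA' and A' → β₁ | β₂
(α is the longest common prefix among the alternatives). Repeat until
no nonterminal has two alternatives with a common prefix.

Round 1: P has alternatives sharing prefix 'id id'. Introduce P': P → id id P'
  Add: P' → ε
  Add: P' → +
  Add: P' → id P

No remaining common prefixes — done.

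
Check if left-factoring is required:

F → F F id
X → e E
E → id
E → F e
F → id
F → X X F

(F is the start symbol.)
No, left-factoring is not needed

Left-factoring is needed when two productions for the same non-terminal
share a common prefix on the right-hand side.

Productions for F:
  F → F F id
  F → id
  F → X X F
Productions for E:
  E → id
  E → F e

No common prefixes found.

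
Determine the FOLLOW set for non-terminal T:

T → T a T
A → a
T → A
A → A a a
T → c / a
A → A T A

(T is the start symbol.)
{ $, 'a' }

T is the start symbol, so $ ∈ FOLLOW(T).
In T → T a T: T is followed by a T, add FIRST(a T) \ {ε} = { 'a' }
In T → T a T: T is at the end; this adds FOLLOW(T) to itself — nothing new
In A → A T A: T is followed by A, add FIRST(A) \ {ε} = { 'a' }

Taking the union: FOLLOW(T) = { $, 'a' }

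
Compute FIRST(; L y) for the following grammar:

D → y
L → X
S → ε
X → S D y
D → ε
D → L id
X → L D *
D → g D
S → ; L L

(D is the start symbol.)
{ ';' }

To compute FIRST(; L y), process the symbols left to right:
Symbol ; is a terminal. Add ';' and stop.
FIRST(; L y) = { ';' }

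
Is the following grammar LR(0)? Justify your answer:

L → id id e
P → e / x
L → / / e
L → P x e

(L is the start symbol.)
Yes, the grammar is LR(0)

A grammar is LR(0) if no state in the canonical LR(0) collection has:
  - both a shift item (dot before a terminal) and a complete item (shift-reduce conflict), or
  - two or more complete items (reduce-reduce conflict; the accept item [L' → L .] counts as a complete item here).

Augment with L' → L and build the canonical LR(0) collection (I0 = CLOSURE({[L' → . L]}), then GOTO on every symbol after a dot until no new states appear). It has 14 states:
  I0: { [L → . / / e], [L → . P x e], [L → . id id e], [L' → . L], [P → . e / x] }  — shift
  I1: { [L → / . / e] }  — shift
  I2: { [L' → L .] }  — accept
  I3: { [L → P . x e] }  — shift
  I4: { [P → e . / x] }  — shift
  I5: { [L → id . id e] }  — shift
  I6: { [L → id id . e] }  — shift
  I7: { [L → id id e .] }  — reduce
  I8: { [P → e / . x] }  — shift
  I9: { [P → e / x .] }  — reduce
  I10: { [L → P x . e] }  — shift
  I11: { [L → P x e .] }  — reduce
  I12: { [L → / / . e] }  — shift
  I13: { [L → / / e .] }  — reduce

Every state is either a pure shift/goto state or contains exactly one complete item and nothing to shift — no conflicts. The grammar is LR(0).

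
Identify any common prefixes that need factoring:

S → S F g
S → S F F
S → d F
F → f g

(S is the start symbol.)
Yes, S has productions with common prefix 'S F'

Left-factoring is needed when two productions for the same non-terminal
share a common prefix on the right-hand side.

Productions for S:
  S → S F g
  S → S F F
  S → d F

Found common prefix 'S F' in productions for S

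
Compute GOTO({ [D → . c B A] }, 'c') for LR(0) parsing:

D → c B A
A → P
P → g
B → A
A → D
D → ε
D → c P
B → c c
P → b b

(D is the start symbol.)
{ [A → . D], [A → . P], [B → . A], [B → . c c], [D → . c B A], [D → . c P], [D → .], [D → c . B A], [P → . b b], [P → . g] }

GOTO(I, 'c') = CLOSURE({ [A → αX.β] : [A → α.Xβ] ∈ I, X = 'c' })

Items with dot before 'c', with the dot advanced:
  [D → . c B A] → [D → c . B A]
Closure of the advanced items:
  [D → c . B A] has the dot before B: add [B → . A], [B → . c c]
  [B → . A] has the dot before A: add [A → . P], [A → . D]
  [A → . P] has the dot before P: add [P → . g], [P → . b b]
  [A → . D] has the dot before D: add [D → . c B A], [D → .], [D → . c P]

GOTO = { [A → . D], [A → . P], [B → . A], [B → . c c], [D → . c B A], [D → . c P], [D → .], [D → c . B A], [P → . b b], [P → . g] }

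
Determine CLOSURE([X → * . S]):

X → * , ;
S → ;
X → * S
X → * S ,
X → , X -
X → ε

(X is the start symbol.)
To compute CLOSURE, for each item [A → α.Bβ] where B is a non-terminal, add [B → .γ] for all productions B → γ; repeat for the newly added items until nothing changes.

Start with: [X → * . S]
  [X → * . S] has the dot before S: add [S → . ;]
No further items can be added.

CLOSURE = { [S → . ;], [X → * . S] }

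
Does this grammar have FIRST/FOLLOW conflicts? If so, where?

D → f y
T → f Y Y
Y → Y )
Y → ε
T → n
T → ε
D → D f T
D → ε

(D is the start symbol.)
Yes. D → f y with FOLLOW(D) on { 'f' }; D → D f T with FOLLOW(D) on { 'f' }; T → f Y Y with FOLLOW(T) on { 'f' }; Y → Y ')' with FOLLOW(Y) on { ')' }

A FIRST/FOLLOW conflict occurs when a non-terminal N has a nullable alternative N → β (β ⇒* ε) and another alternative N → α with FIRST(α) ∩ FOLLOW(N) ≠ ∅: on such a lookahead the parser cannot decide between expanding α and letting N vanish via β.

Nullable non-terminals: D, T, Y.
FIRST sets used below: FIRST(D) = { 'f', ε }, FIRST(Y) = { ')', ε }

D: nullable alternative(s) D → ε; FOLLOW(D) = { $, 'f' }
  D → f y: FIRST \ {ε} = { 'f' } — overlaps FOLLOW(D) on { 'f' }: CONFLICT
  D → D f T: FIRST \ {ε} = { 'f' } — overlaps FOLLOW(D) on { 'f' }: CONFLICT
  D → ε: FIRST \ {ε} = { } — this is the only nullable alternative, skip

T: nullable alternative(s) T → ε; FOLLOW(T) = { $, 'f' }
  T → f Y Y: FIRST \ {ε} = { 'f' } — overlaps FOLLOW(T) on { 'f' }: CONFLICT
  T → n: FIRST \ {ε} = { 'n' } — disjoint from FOLLOW(T)
  T → ε: FIRST \ {ε} = { } — this is the only nullable alternative, skip

Y: nullable alternative(s) Y → ε; FOLLOW(Y) = { $, ')', 'f' }
  Y → Y ): FIRST \ {ε} = { ')' } — overlaps FOLLOW(Y) on { ')' }: CONFLICT
  Y → ε: FIRST \ {ε} = { } — this is the only nullable alternative, skip

So the grammar has 4 FIRST/FOLLOW conflicts (marked CONFLICT above).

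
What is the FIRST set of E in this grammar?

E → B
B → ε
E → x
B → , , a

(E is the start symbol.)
To compute FIRST(E), examine every production with E on the left-hand side, reading each right-hand side left to right until a non-nullable symbol is reached.

FIRST sets of the other non-terminals involved (by the same procedure, iterated to a fixed point):
  FIRST(B) = { ',', ε }

From E → B:
  - B is a non-terminal: add FIRST(B) \ {ε} = { ',' }
    B is nullable and nothing follows, so the whole right-hand side can vanish: ε ∈ FIRST(E)
From E → x:
  - x is a terminal: add 'x' and stop

Collecting: FIRST(E) = { ',', 'x', ε }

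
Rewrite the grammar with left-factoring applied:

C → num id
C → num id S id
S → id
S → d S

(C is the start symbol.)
Left-factoring transforms A → αβ₁ | αβ₂ into A → αA' and A' → β₁ | β₂
(α is the longest common prefix among the alternatives). Repeat until
no nonterminal has two alternatives with a common prefix.

Round 1: C has alternatives sharing prefix 'num id'. Introduce C': C → num id C'
  Add: C' → ε
  Add: C' → S id

No remaining common prefixes — done.

Resulting grammar:
C → num id C'
C' → ε
C' → S id
S → id
S → d S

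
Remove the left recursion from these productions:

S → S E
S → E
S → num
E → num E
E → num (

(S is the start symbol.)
S → E S'
S → num S'
S' → E S'
S' → ε
E → num E
E → num (

S is directly left-recursive. The standard transformation for
  A → A α₁ | ... | A α_m | β₁ | ... | β_n
is
  A  → β₁ A' | ... | β_n A'
  A' → α₁ A' | ... | α_m A' | ε

S → E becomes S → E S'
S → num becomes S → num S'
S → S E becomes S' → E S'
Add S' → ε

Productions for other non-terminals are unchanged:
  E → num E
  E → num (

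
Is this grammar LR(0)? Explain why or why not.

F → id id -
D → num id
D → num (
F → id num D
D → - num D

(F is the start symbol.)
Augment with F' → F and build the canonical LR(0) collection (I0 = CLOSURE({[F' → . F]}), then GOTO on every symbol after a dot until no new states appear). It has 13 states:
  I0: { [F → . id id -], [F → . id num D], [F' → . F] }  — shift
  I1: { [F' → F .] }  — accept
  I2: { [F → id . id -], [F → id . num D] }  — shift
  I3: { [F → id id . -] }  — shift
  I4: { [D → . - num D], [D → . num (], [D → . num id], [F → id num . D] }  — shift
  I5: { [D → - . num D] }  — shift
  I6: { [F → id num D .] }  — reduce
  I7: { [D → num . (], [D → num . id] }  — shift
  I8: { [D → num ( .] }  — reduce
  I9: { [D → num id .] }  — reduce
  I10: { [D → - num . D], [D → . - num D], [D → . num (], [D → . num id] }  — shift
  I11: { [D → - num D .] }  — reduce
  I12: { [F → id id - .] }  — reduce

Every state is either a pure shift/goto state or contains exactly one complete item and nothing to shift — no conflicts. The grammar is LR(0).

Answer: Yes, the grammar is LR(0)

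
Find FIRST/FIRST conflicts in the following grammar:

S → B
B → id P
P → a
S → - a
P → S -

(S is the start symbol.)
No FIRST/FIRST conflicts.

FIRST sets of the non-terminals at (or reachable through a nullable prefix from) the front of some alternative:
  FIRST(B) = { 'id' }
  FIRST(S) = { '-', 'id' }

Productions for S:
  S → B: FIRST = { 'id' }
  S → - a: FIRST = { '-' }
Productions for P:
  P → a: FIRST = { 'a' }
  P → S -: FIRST = { '-', 'id' }
B has only one production, so no FIRST/FIRST conflict is possible there.

All alternatives of each non-terminal have pairwise disjoint FIRST sets.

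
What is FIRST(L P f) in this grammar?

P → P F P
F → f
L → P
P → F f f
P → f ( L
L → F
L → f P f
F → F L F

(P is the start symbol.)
{ 'f' }

FIRST sets of the non-terminals involved (from the grammar, by fixed-point iteration):
  FIRST(L) = { 'f' }

To compute FIRST(L P f), process the symbols left to right:
Symbol L is a non-terminal. Add FIRST(L) \ {ε} = { 'f' }
L is not nullable (ε ∉ FIRST(L)), so stop here.
FIRST(L P f) = { 'f' }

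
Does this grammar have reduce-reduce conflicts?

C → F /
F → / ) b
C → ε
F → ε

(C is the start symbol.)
A reduce-reduce conflict occurs when an LR(0) state has two complete items [A → α .] and [B → β .] — both call for a reduction, and with no lookahead the parser cannot choose between them.

Augment with C' → C and build the canonical LR(0) collection (I0 = CLOSURE({[C' → . C]}), then GOTO on every symbol after a dot until no new states appear). It has 7 states:
  I0: { [C → . F /], [C → .], [C' → . C], [F → . / ) b], [F → .] }  — shift, 2 reduces
  I1: { [F → / . ) b] }  — shift
  I2: { [C' → C .] }  — accept
  I3: { [C → F . /] }  — shift
  I4: { [C → F / .] }  — reduce
  I5: { [F → / ) . b] }  — shift
  I6: { [F → / ) b .] }  — reduce

I0 contains complete items [C → .], [F → .] — reduce-reduce conflict.

Answer: Yes — I0: [C → .] vs [F → .]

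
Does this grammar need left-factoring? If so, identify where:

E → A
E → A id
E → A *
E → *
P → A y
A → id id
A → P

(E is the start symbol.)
Left-factoring is needed when two productions for the same non-terminal
share a common prefix on the right-hand side.

Productions for E:
  E → A
  E → A id
  E → A *
  E → *
Productions for A:
  A → id id
  A → P

Found common prefix 'A' in productions for E

Answer: Yes, E has productions with common prefix 'A'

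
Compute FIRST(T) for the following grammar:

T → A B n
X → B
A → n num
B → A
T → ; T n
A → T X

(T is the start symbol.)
{ ';', 'n' }

FIRST sets of the other non-terminals involved (by the same procedure, iterated to a fixed point):
  FIRST(A) = { ';', 'n' }

From T → A B n:
  - A is a non-terminal: add FIRST(A) \ {ε} = { ';', 'n' }
    A is not nullable, so stop
From T → ; T n:
  - ';' is a terminal: add ';' and stop

Collecting: FIRST(T) = { ';', 'n' }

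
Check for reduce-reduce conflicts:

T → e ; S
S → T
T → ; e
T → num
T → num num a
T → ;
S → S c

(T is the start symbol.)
No reduce-reduce conflicts

A reduce-reduce conflict occurs when an LR(0) state has two complete items [A → α .] and [B → β .] — both call for a reduction, and with no lookahead the parser cannot choose between them.

Augment with T' → T and build the canonical LR(0) collection (I0 = CLOSURE({[T' → . T]}), then GOTO on every symbol after a dot until no new states appear). It has 12 states:
  I0: { [T → . ; e], [T → . ;], [T → . e ; S], [T → . num num a], [T → . num], [T' → . T] }  — shift
  I1: { [T → ; . e], [T → ; .] }  — shift, reduce
  I2: { [T' → T .] }  — accept
  I3: { [T → e . ; S] }  — shift
  I4: { [T → num . num a], [T → num .] }  — shift, reduce
  I5: { [T → num num . a] }  — shift
  I6: { [T → num num a .] }  — reduce
  I7: { [S → . S c], [S → . T], [T → . ; e], [T → . ;], [T → . e ; S], [T → . num num a], [T → . num], [T → e ; . S] }  — shift
  I8: { [S → S . c], [T → e ; S .] }  — shift, reduce
  I9: { [S → T .] }  — reduce
  I10: { [S → S c .] }  — reduce
  I11: { [T → ; e .] }  — reduce

No state contains more than one complete item.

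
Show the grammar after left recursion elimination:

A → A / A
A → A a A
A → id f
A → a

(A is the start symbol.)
A is directly left-recursive. The standard transformation for
  A → A α₁ | ... | A α_m | β₁ | ... | β_n
is
  A  → β₁ A' | ... | β_n A'
  A' → α₁ A' | ... | α_m A' | ε

A → id f becomes A → id f A'
A → a becomes A → a A'
A → A / A becomes A' → / A A'
A → A a A becomes A' → a A A'
Add A' → ε

Resulting grammar:
A → id f A'
A → a A'
A' → / A A'
A' → a A A'
A' → ε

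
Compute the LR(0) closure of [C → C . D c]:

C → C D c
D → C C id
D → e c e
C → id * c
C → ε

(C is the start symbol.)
To compute CLOSURE, for each item [A → α.Bβ] where B is a non-terminal, add [B → .γ] for all productions B → γ; repeat for the newly added items until nothing changes.

Start with: [C → C . D c]
  [C → C . D c] has the dot before D: add [D → . C C id], [D → . e c e]
  [D → . C C id] has the dot before C: add [C → . C D c], [C → . id * c], [C → .]
No further items can be added.

CLOSURE = { [C → . C D c], [C → . id * c], [C → .], [C → C . D c], [D → . C C id], [D → . e c e] }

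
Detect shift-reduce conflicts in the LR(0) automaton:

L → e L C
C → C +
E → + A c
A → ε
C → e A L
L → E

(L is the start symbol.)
Yes — I6: [L → e L C .] vs [C → C . +]

Augment with L' → L and build the canonical LR(0) collection (I0 = CLOSURE({[L' → . L]}), then GOTO on every symbol after a dot until no new states appear). It has 13 states:
  I0: { [E → . + A c], [L → . E], [L → . e L C], [L' → . L] }  — shift
  I1: { [A → .], [E → + . A c] }  — reduce
  I2: { [L → E .] }  — reduce
  I3: { [L' → L .] }  — accept
  I4: { [E → . + A c], [L → . E], [L → . e L C], [L → e . L C] }  — shift
  I5: { [C → . C +], [C → . e A L], [L → e L . C] }  — shift
  I6: { [C → C . +], [L → e L C .] }  — shift, reduce
  I7: { [A → .], [C → e . A L] }  — reduce
  I8: { [C → e A . L], [E → . + A c], [L → . E], [L → . e L C] }  — shift
  I9: { [C → e A L .] }  — reduce
  I10: { [C → C + .] }  — reduce
  I11: { [E → + A . c] }  — shift
  I12: { [E → + A c .] }  — reduce

I6 contains reduce item [L → e L C .] and shift item [C → C . +] — shift-reduce conflict.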